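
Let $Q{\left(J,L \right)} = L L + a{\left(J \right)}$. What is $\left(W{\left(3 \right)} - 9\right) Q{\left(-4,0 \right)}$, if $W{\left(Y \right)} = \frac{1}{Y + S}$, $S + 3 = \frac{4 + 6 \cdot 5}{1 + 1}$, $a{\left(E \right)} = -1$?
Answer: $\frac{152}{17} \approx 8.9412$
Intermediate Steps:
$S = 14$ ($S = -3 + \frac{4 + 6 \cdot 5}{1 + 1} = -3 + \frac{4 + 30}{2} = -3 + 34 \cdot \frac{1}{2} = -3 + 17 = 14$)
$W{\left(Y \right)} = \frac{1}{14 + Y}$ ($W{\left(Y \right)} = \frac{1}{Y + 14} = \frac{1}{14 + Y}$)
$Q{\left(J,L \right)} = -1 + L^{2}$ ($Q{\left(J,L \right)} = L L - 1 = L^{2} - 1 = -1 + L^{2}$)
$\left(W{\left(3 \right)} - 9\right) Q{\left(-4,0 \right)} = \left(\frac{1}{14 + 3} - 9\right) \left(-1 + 0^{2}\right) = \left(\frac{1}{17} - 9\right) \left(-1 + 0\right) = \left(\frac{1}{17} - 9\right) \left(-1\right) = \left(- \frac{152}{17}\right) \left(-1\right) = \frac{152}{17}$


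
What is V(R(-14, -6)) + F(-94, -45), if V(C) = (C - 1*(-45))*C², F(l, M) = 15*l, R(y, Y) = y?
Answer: 4666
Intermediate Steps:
V(C) = C²*(45 + C) (V(C) = (C + 45)*C² = (45 + C)*C² = C²*(45 + C))
V(R(-14, -6)) + F(-94, -45) = (-14)²*(45 - 14) + 15*(-94) = 196*31 - 1410 = 6076 - 1410 = 4666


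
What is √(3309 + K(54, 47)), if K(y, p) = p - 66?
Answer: √3290 ≈ 57.359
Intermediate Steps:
K(y, p) = -66 + p
√(3309 + K(54, 47)) = √(3309 + (-66 + 47)) = √(3309 - 19) = √3290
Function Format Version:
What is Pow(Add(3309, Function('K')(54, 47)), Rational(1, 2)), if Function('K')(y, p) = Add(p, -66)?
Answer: Pow(3290, Rational(1, 2)) ≈ 57.359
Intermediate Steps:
Function('K')(y, p) = Add(-66, p)
Pow(Add(3309, Function('K')(54, 47)), Rational(1, 2)) = Pow(Add(3309, Add(-66, 47)), Rational(1, 2)) = Pow(Add(3309, -19), Rational(1, 2)) = Pow(3290, Rational(1, 2))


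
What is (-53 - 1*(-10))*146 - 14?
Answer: -6292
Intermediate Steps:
(-53 - 1*(-10))*146 - 14 = (-53 + 10)*146 - 14 = -43*146 - 14 = -6278 - 14 = -6292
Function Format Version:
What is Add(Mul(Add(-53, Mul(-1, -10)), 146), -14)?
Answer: -6292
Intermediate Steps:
Add(Mul(Add(-53, Mul(-1, -10)), 146), -14) = Add(Mul(Add(-53, 10), 146), -14) = Add(Mul(-43, 146), -14) = Add(-6278, -14) = -6292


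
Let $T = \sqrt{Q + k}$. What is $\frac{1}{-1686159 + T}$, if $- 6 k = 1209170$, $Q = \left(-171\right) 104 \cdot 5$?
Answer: $- \frac{5058477}{8529397391188} - \frac{i \sqrt{2614035}}{8529397391188} \approx -5.9306 \cdot 10^{-7} - 1.8956 \cdot 10^{-10} i$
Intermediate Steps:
$Q = -88920$ ($Q = \left(-17784\right) 5 = -88920$)
$k = - \frac{604585}{3}$ ($k = \left(- \frac{1}{6}\right) 1209170 = - \frac{604585}{3} \approx -2.0153 \cdot 10^{5}$)
$T = \frac{i \sqrt{2614035}}{3}$ ($T = \sqrt{-88920 - \frac{604585}{3}} = \sqrt{- \frac{871345}{3}} = \frac{i \sqrt{2614035}}{3} \approx 538.93 i$)
$\frac{1}{-1686159 + T} = \frac{1}{-1686159 + \frac{i \sqrt{2614035}}{3}}$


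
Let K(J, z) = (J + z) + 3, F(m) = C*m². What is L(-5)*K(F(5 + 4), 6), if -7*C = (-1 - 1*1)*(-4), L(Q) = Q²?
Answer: -14625/7 ≈ -2089.3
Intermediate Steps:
C = -8/7 (C = -(-1 - 1*1)*(-4)/7 = -(-1 - 1)*(-4)/7 = -(-2)*(-4)/7 = -⅐*8 = -8/7 ≈ -1.1429)
F(m) = -8*m²/7
K(J, z) = 3 + J + z
L(-5)*K(F(5 + 4), 6) = (-5)²*(3 - 8*(5 + 4)²/7 + 6) = 25*(3 - 8/7*9² + 6) = 25*(3 - 8/7*81 + 6) = 25*(3 - 648/7 + 6) = 25*(-585/7) = -14625/7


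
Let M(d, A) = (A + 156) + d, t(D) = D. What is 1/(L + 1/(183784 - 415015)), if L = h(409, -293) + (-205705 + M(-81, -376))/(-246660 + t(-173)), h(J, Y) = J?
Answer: 57075441423/23391490268560 ≈ 0.0024400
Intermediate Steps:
M(d, A) = 156 + A + d (M(d, A) = (156 + A) + d = 156 + A + d)
L = 101160703/246833 (L = 409 + (-205705 + (156 - 376 - 81))/(-246660 - 173) = 409 + (-205705 - 301)/(-246833) = 409 - 206006*(-1/246833) = 409 + 206006/246833 = 101160703/246833 ≈ 409.83)
1/(L + 1/(183784 - 415015)) = 1/(101160703/246833 + 1/(183784 - 415015)) = 1/(101160703/246833 + 1/(-231231)) = 1/(101160703/246833 - 1/231231) = 1/(23391490268560/57075441423) = 57075441423/23391490268560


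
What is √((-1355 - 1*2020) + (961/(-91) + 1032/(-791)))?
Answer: I*√358127418922/10283 ≈ 58.197*I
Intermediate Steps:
√((-1355 - 1*2020) + (961/(-91) + 1032/(-791))) = √((-1355 - 2020) + (961*(-1/91) + 1032*(-1/791))) = √(-3375 + (-961/91 - 1032/791)) = √(-3375 - 122009/10283) = √(-34827134/10283) = I*√358127418922/10283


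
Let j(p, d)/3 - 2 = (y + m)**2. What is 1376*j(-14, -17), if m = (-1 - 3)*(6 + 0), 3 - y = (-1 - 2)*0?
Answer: 1828704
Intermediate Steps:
y = 3 (y = 3 - (-1 - 2)*0 = 3 - (-3)*0 = 3 - 1*0 = 3 + 0 = 3)
m = -24 (m = -4*6 = -24)
j(p, d) = 1329 (j(p, d) = 6 + 3*(3 - 24)**2 = 6 + 3*(-21)**2 = 6 + 3*441 = 6 + 1323 = 1329)
1376*j(-14, -17) = 1376*1329 = 1828704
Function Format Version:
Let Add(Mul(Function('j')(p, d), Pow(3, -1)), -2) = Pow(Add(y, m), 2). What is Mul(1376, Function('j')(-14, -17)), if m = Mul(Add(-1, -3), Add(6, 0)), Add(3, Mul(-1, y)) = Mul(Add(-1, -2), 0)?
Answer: 1828704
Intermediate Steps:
y = 3 (y = Add(3, Mul(-1, Mul(Add(-1, -2), 0))) = Add(3, Mul(-1, Mul(-3, 0))) = Add(3, Mul(-1, 0)) = Add(3, 0) = 3)
m = -24 (m = Mul(-4, 6) = -24)
Function('j')(p, d) = 1329 (Function('j')(p, d) = Add(6, Mul(3, Pow(Add(3, -24), 2))) = Add(6, Mul(3, Pow(-21, 2))) = Add(6, Mul(3, 441)) = Add(6, 1323) = 1329)
Mul(1376, Function('j')(-14, -17)) = Mul(1376, 1329) = 1828704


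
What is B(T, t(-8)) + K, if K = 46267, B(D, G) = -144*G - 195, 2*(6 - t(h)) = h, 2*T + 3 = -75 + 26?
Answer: 44632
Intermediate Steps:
T = -26 (T = -3/2 + (-75 + 26)/2 = -3/2 + (½)*(-49) = -3/2 - 49/2 = -26)
t(h) = 6 - h/2
B(D, G) = -195 - 144*G
B(T, t(-8)) + K = (-195 - 144*(6 - ½*(-8))) + 46267 = (-195 - 144*(6 + 4)) + 46267 = (-195 - 144*10) + 46267 = (-195 - 1440) + 46267 = -1635 + 46267 = 44632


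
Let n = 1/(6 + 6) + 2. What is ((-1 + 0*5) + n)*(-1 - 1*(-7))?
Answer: 13/2 ≈ 6.5000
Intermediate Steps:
n = 25/12 (n = 1/12 + 2 = 25/12 ≈ 2.0833)
((-1 + 0*5) + n)*(-1 - 1*(-7)) = ((-1 + 0*5) + 25/12)*(-1 - 1*(-7)) = ((-1 + 0) + 25/12)*(-1 + 7) = (-1 + 25/12)*6 = (13/12)*6 = 13/2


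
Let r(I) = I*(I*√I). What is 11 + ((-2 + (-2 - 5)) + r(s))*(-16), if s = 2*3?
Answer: 155 - 576*√6 ≈ -1255.9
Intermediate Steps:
s = 6
r(I) = I^(5/2) (r(I) = I*I^(3/2) = I^(5/2))
11 + ((-2 + (-2 - 5)) + r(s))*(-16) = 11 + ((-2 + (-2 - 5)) + 6^(5/2))*(-16) = 11 + ((-2 - 7) + 36*√6)*(-16) = 11 + (-9 + 36*√6)*(-16) = 11 + (144 - 576*√6) = 155 - 576*√6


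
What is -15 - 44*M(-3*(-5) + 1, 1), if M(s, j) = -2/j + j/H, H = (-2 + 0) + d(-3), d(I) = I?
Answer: 409/5 ≈ 81.800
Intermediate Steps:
H = -5 (H = (-2 + 0) - 3 = -2 - 3 = -5)
M(s, j) = -2/j - j/5 (M(s, j) = -2/j + j/(-5) = -2/j + j*(-⅕) = -2/j - j/5)
-15 - 44*M(-3*(-5) + 1, 1) = -15 - 44*(-2/1 - ⅕*1) = -15 - 44*(-2*1 - ⅕) = -15 - 44*(-2 - ⅕) = -15 - 44*(-11/5) = -15 + 484/5 = 409/5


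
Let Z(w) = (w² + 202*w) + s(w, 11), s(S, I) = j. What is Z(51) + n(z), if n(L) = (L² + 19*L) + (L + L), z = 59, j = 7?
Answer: 17630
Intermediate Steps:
s(S, I) = 7
n(L) = L² + 21*L (n(L) = (L² + 19*L) + 2*L = L² + 21*L)
Z(w) = 7 + w² + 202*w (Z(w) = (w² + 202*w) + 7 = 7 + w² + 202*w)
Z(51) + n(z) = (7 + 51² + 202*51) + 59*(21 + 59) = (7 + 2601 + 10302) + 59*80 = 12910 + 4720 = 17630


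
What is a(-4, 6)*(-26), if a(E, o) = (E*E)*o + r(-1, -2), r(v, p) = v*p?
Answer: -2548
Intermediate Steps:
r(v, p) = p*v
a(E, o) = 2 + o*E² (a(E, o) = (E*E)*o - 2*(-1) = E²*o + 2 = o*E² + 2 = 2 + o*E²)
a(-4, 6)*(-26) = (2 + 6*(-4)²)*(-26) = (2 + 6*16)*(-26) = (2 + 96)*(-26) = 98*(-26) = -2548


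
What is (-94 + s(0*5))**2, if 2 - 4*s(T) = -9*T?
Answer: 34969/4 ≈ 8742.3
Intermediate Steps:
s(T) = 1/2 + 9*T/4 (s(T) = 1/2 - (-9)*T/4 = 1/2 + 9*T/4)
(-94 + s(0*5))**2 = (-94 + (1/2 + 9*(0*5)/4))**2 = (-94 + (1/2 + (9/4)*0))**2 = (-94 + (1/2 + 0))**2 = (-94 + 1/2)**2 = (-187/2)**2 = 34969/4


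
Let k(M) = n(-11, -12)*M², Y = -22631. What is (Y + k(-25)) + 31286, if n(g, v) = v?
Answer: 1155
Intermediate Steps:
k(M) = -12*M²
(Y + k(-25)) + 31286 = (-22631 - 12*(-25)²) + 31286 = (-22631 - 12*625) + 31286 = (-22631 - 7500) + 31286 = -30131 + 31286 = 1155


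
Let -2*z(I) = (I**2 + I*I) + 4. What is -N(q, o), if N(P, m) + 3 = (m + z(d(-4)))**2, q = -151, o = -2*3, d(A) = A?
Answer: -573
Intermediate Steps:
o = -6
z(I) = -2 - I**2 (z(I) = -((I**2 + I*I) + 4)/2 = -((I**2 + I**2) + 4)/2 = -(2*I**2 + 4)/2 = -(4 + 2*I**2)/2 = -2 - I**2)
N(P, m) = -3 + (-18 + m)**2 (N(P, m) = -3 + (m + (-2 - 1*(-4)**2))**2 = -3 + (m + (-2 - 1*16))**2 = -3 + (m + (-2 - 16))**2 = -3 + (m - 18)**2 = -3 + (-18 + m)**2)
-N(q, o) = -(-3 + (-18 - 6)**2) = -(-3 + (-24)**2) = -(-3 + 576) = -1*573 = -573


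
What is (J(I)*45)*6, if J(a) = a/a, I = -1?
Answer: 270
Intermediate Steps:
J(a) = 1
(J(I)*45)*6 = (1*45)*6 = 45*6 = 270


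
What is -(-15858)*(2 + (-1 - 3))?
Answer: -31716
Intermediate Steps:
-(-15858)*(2 + (-1 - 3)) = -(-15858)*(2 - 4) = -(-15858)*(-2) = -1762*18 = -31716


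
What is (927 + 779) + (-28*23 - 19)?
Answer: 1043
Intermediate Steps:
(927 + 779) + (-28*23 - 19) = 1706 + (-644 - 19) = 1706 - 663 = 1043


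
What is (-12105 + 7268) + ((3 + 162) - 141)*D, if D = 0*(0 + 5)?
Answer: -4837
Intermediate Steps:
D = 0 (D = 0*5 = 0)
(-12105 + 7268) + ((3 + 162) - 141)*D = (-12105 + 7268) + ((3 + 162) - 141)*0 = -4837 + (165 - 141)*0 = -4837 + 24*0 = -4837 + 0 = -4837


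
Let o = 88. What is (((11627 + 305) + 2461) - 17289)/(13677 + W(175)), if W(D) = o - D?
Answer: -1448/6795 ≈ -0.21310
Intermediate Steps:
W(D) = 88 - D
(((11627 + 305) + 2461) - 17289)/(13677 + W(175)) = (((11627 + 305) + 2461) - 17289)/(13677 + (88 - 1*175)) = ((11932 + 2461) - 17289)/(13677 + (88 - 175)) = (14393 - 17289)/(13677 - 87) = -2896/13590 = -2896*1/13590 = -1448/6795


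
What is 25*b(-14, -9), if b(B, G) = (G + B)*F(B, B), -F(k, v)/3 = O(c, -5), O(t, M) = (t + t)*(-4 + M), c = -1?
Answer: 31050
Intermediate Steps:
O(t, M) = 2*t*(-4 + M) (O(t, M) = (2*t)*(-4 + M) = 2*t*(-4 + M))
F(k, v) = -54 (F(k, v) = -6*(-1)*(-4 - 5) = -6*(-1)*(-9) = -3*18 = -54)
b(B, G) = -54*B - 54*G (b(B, G) = (G + B)*(-54) = (B + G)*(-54) = -54*B - 54*G)
25*b(-14, -9) = 25*(-54*(-14) - 54*(-9)) = 25*(756 + 486) = 25*1242 = 31050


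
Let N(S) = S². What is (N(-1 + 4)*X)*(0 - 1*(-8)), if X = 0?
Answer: 0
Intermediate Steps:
(N(-1 + 4)*X)*(0 - 1*(-8)) = ((-1 + 4)²*0)*(0 - 1*(-8)) = (3²*0)*(0 + 8) = (9*0)*8 = 0*8 = 0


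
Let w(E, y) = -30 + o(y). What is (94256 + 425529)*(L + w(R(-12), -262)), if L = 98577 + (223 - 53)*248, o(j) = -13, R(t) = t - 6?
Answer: 73130630790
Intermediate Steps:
R(t) = -6 + t
w(E, y) = -43 (w(E, y) = -30 - 13 = -43)
L = 140737 (L = 98577 + 170*248 = 98577 + 42160 = 140737)
(94256 + 425529)*(L + w(R(-12), -262)) = (94256 + 425529)*(140737 - 43) = 519785*140694 = 73130630790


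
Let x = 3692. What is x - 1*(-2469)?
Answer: 6161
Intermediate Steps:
x - 1*(-2469) = 3692 - 1*(-2469) = 3692 + 2469 = 6161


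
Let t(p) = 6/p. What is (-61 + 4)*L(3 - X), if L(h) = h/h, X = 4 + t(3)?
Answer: -57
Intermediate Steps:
X = 6 (X = 4 + 6/3 = 4 + 6*(1/3) = 4 + 2 = 6)
L(h) = 1
(-61 + 4)*L(3 - X) = (-61 + 4)*1 = -57*1 = -57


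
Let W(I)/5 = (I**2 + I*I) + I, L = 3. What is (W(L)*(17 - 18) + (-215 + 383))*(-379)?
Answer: -23877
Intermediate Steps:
W(I) = 5*I + 10*I**2 (W(I) = 5*((I**2 + I*I) + I) = 5*((I**2 + I**2) + I) = 5*(2*I**2 + I) = 5*(I + 2*I**2) = 5*I + 10*I**2)
(W(L)*(17 - 18) + (-215 + 383))*(-379) = ((5*3*(1 + 2*3))*(17 - 18) + (-215 + 383))*(-379) = ((5*3*(1 + 6))*(-1) + 168)*(-379) = ((5*3*7)*(-1) + 168)*(-379) = (105*(-1) + 168)*(-379) = (-105 + 168)*(-379) = 63*(-379) = -23877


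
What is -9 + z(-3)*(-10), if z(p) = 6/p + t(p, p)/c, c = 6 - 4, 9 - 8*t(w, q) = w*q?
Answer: 11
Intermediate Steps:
t(w, q) = 9/8 - q*w/8 (t(w, q) = 9/8 - w*q/8 = 9/8 - q*w/8)
c = 2
z(p) = 9/16 + 6/p - p**2/16 (z(p) = 6/p + (9/8 - p*p/8)/2 = 6/p + (9/8 - p**2/8)*(1/2) = 6/p + (9/16 - p**2/16) = 9/16 + 6/p - p**2/16)
-9 + z(-3)*(-10) = -9 + ((1/16)*(96 - 3*(9 - 1*(-3)**2))/(-3))*(-10) = -9 + ((1/16)*(-1/3)*(96 - 3*(9 - 1*9)))*(-10) = -9 + ((1/16)*(-1/3)*(96 - 3*(9 - 9)))*(-10) = -9 + ((1/16)*(-1/3)*(96 - 3*0))*(-10) = -9 + ((1/16)*(-1/3)*(96 + 0))*(-10) = -9 + ((1/16)*(-1/3)*96)*(-10) = -9 - 2*(-10) = -9 + 20 = 11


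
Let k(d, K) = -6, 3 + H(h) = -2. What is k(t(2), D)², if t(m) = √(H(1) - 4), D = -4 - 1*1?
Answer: 36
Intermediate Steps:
H(h) = -5 (H(h) = -3 - 2 = -5)
D = -5 (D = -4 - 1 = -5)
t(m) = 3*I (t(m) = √(-5 - 4) = √(-9) = 3*I)
k(t(2), D)² = (-6)² = 36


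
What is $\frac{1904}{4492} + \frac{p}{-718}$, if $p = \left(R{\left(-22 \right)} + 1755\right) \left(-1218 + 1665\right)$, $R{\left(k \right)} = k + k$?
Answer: $- \frac{858547723}{806314} \approx -1064.8$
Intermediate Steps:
$R{\left(k \right)} = 2 k$
$p = 764817$ ($p = \left(2 \left(-22\right) + 1755\right) \left(-1218 + 1665\right) = \left(-44 + 1755\right) 447 = 1711 \cdot 447 = 764817$)
$\frac{1904}{4492} + \frac{p}{-718} = \frac{1904}{4492} + \frac{764817}{-718} = 1904 \cdot \frac{1}{4492} + 764817 \left(- \frac{1}{718}\right) = \frac{476}{1123} - \frac{764817}{718} = - \frac{858547723}{806314}$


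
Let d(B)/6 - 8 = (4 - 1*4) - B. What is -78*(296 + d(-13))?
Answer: -32916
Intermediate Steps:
d(B) = 48 - 6*B (d(B) = 48 + 6*((4 - 1*4) - B) = 48 + 6*((4 - 4) - B) = 48 + 6*(0 - B) = 48 + 6*(-B) = 48 - 6*B)
-78*(296 + d(-13)) = -78*(296 + (48 - 6*(-13))) = -78*(296 + (48 + 78)) = -78*(296 + 126) = -78*422 = -32916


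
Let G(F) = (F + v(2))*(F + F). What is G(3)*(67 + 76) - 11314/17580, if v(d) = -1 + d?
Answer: 30161623/8790 ≈ 3431.4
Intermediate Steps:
G(F) = 2*F*(1 + F) (G(F) = (F + (-1 + 2))*(F + F) = (F + 1)*(2*F) = (1 + F)*(2*F) = 2*F*(1 + F))
G(3)*(67 + 76) - 11314/17580 = (2*3*(1 + 3))*(67 + 76) - 11314/17580 = (2*3*4)*143 - 11314/17580 = 24*143 - 1*5657/8790 = 3432 - 5657/8790 = 30161623/8790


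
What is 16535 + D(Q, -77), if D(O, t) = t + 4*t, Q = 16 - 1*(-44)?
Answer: 16150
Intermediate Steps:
Q = 60 (Q = 16 + 44 = 60)
D(O, t) = 5*t
16535 + D(Q, -77) = 16535 + 5*(-77) = 16535 - 385 = 16150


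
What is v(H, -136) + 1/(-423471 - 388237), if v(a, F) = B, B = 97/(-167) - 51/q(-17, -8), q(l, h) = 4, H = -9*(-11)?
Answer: -903532551/67777618 ≈ -13.331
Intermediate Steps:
H = 99
B = -8905/668 (B = 97/(-167) - 51/4 = 97*(-1/167) - 51*¼ = -97/167 - 51/4 = -8905/668 ≈ -13.331)
v(a, F) = -8905/668
v(H, -136) + 1/(-423471 - 388237) = -8905/668 + 1/(-423471 - 388237) = -8905/668 + 1/(-811708) = -8905/668 - 1/811708 = -903532551/67777618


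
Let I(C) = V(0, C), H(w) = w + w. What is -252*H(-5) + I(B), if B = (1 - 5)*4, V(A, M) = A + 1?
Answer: 2521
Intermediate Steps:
H(w) = 2*w
V(A, M) = 1 + A
B = -16 (B = -4*4 = -16)
I(C) = 1 (I(C) = 1 + 0 = 1)
-252*H(-5) + I(B) = -504*(-5) + 1 = -252*(-10) + 1 = 2520 + 1 = 2521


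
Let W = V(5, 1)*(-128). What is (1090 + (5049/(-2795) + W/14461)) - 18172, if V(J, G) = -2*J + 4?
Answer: -690499598619/40418495 ≈ -17084.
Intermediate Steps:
V(J, G) = 4 - 2*J
W = 768 (W = (4 - 2*5)*(-128) = (4 - 10)*(-128) = -6*(-128) = 768)
(1090 + (5049/(-2795) + W/14461)) - 18172 = (1090 + (5049/(-2795) + 768/14461)) - 18172 = (1090 + (5049*(-1/2795) + 768*(1/14461))) - 18172 = (1090 + (-5049/2795 + 768/14461)) - 18172 = (1090 - 70867029/40418495) - 18172 = 43985292521/40418495 - 18172 = -690499598619/40418495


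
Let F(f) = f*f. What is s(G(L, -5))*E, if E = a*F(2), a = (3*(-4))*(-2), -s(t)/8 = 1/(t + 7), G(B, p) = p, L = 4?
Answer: -384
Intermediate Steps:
F(f) = f**2
s(t) = -8/(7 + t) (s(t) = -8/(t + 7) = -8/(7 + t))
a = 24 (a = -12*(-2) = 24)
E = 96 (E = 24*2**2 = 24*4 = 96)
s(G(L, -5))*E = -8/(7 - 5)*96 = -8/2*96 = -8*1/2*96 = -4*96 = -384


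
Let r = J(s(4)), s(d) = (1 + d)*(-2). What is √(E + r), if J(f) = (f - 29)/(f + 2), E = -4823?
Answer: I*√77090/4 ≈ 69.413*I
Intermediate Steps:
s(d) = -2 - 2*d
J(f) = (-29 + f)/(2 + f)
r = 39/8 (r = (-29 + (-2 - 2*4))/(2 + (-2 - 2*4)) = (-29 + (-2 - 8))/(2 + (-2 - 8)) = (-29 - 10)/(2 - 10) = -39/(-8) = -⅛*(-39) = 39/8 ≈ 4.8750)
√(E + r) = √(-4823 + 39/8) = √(-38545/8) = I*√77090/4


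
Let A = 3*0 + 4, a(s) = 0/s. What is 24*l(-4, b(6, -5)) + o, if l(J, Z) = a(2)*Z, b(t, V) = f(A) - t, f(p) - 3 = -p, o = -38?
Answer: -38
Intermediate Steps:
a(s) = 0
A = 4 (A = 0 + 4 = 4)
f(p) = 3 - p
b(t, V) = -1 - t (b(t, V) = (3 - 1*4) - t = (3 - 4) - t = -1 - t)
l(J, Z) = 0 (l(J, Z) = 0*Z = 0)
24*l(-4, b(6, -5)) + o = 24*0 - 38 = 0 - 38 = -38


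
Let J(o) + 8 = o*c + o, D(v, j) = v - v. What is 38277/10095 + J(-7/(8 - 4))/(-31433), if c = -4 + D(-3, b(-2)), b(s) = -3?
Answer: 1604251603/423088180 ≈ 3.7918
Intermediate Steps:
D(v, j) = 0
c = -4 (c = -4 + 0 = -4)
J(o) = -8 - 3*o (J(o) = -8 + (o*(-4) + o) = -8 + (-4*o + o) = -8 - 3*o)
38277/10095 + J(-7/(8 - 4))/(-31433) = 38277/10095 + (-8 - 3*(-7)/(8 - 4))/(-31433) = 38277*(1/10095) + (-8 - 3*(-7)/4)*(-1/31433) = 12759/3365 + (-8 - 3*(-7)/4)*(-1/31433) = 12759/3365 + (-8 - 3*(-7/4))*(-1/31433) = 12759/3365 + (-8 + 21/4)*(-1/31433) = 12759/3365 - 11/4*(-1/31433) = 12759/3365 + 11/125732 = 1604251603/423088180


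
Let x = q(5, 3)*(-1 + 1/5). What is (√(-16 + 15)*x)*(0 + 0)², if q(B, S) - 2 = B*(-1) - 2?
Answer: 0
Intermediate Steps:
q(B, S) = -B (q(B, S) = 2 + (B*(-1) - 2) = 2 + (-B - 2) = 2 + (-2 - B) = -B)
x = 4 (x = (-1*5)*(-1 + 1/5) = -5*(-1 + ⅕) = -5*(-⅘) = 4)
(√(-16 + 15)*x)*(0 + 0)² = (√(-16 + 15)*4)*(0 + 0)² = (√(-1)*4)*0² = (I*4)*0 = (4*I)*0 = 0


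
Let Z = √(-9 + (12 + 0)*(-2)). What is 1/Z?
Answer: -I*√33/33 ≈ -0.17408*I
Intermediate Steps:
Z = I*√33 (Z = √(-9 + 12*(-2)) = √(-9 - 24) = √(-33) = I*√33 ≈ 5.7446*I)
1/Z = 1/(I*√33) = -I*√33/33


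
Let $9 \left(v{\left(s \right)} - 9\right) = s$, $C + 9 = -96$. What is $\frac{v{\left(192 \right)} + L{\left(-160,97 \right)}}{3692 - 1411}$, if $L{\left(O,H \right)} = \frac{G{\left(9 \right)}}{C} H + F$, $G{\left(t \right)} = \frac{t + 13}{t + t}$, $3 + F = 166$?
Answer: $\frac{181633}{2155545} \approx 0.084263$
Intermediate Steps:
$F = 163$ ($F = -3 + 166 = 163$)
$G{\left(t \right)} = \frac{13 + t}{2 t}$
$C = -105$ ($C = -9 - 96 = -105$)
$v{\left(s \right)} = 9 + \frac{s}{9}$
$L{\left(O,H \right)} = 163 - \frac{11 H}{945}$ ($L{\left(O,H \right)} = \frac{\frac{1}{2} \cdot \frac{1}{9} \left(13 + 9\right)}{-105} H + 163 = \frac{1}{2} \cdot \frac{1}{9} \cdot 22 \left(- \frac{1}{105}\right) H + 163 = \frac{11}{9} \left(- \frac{1}{105}\right) H + 163 = - \frac{11 H}{945} + 163 = 163 - \frac{11 H}{945}$)
$\frac{v{\left(192 \right)} + L{\left(-160,97 \right)}}{3692 - 1411} = \frac{\left(9 + \frac{1}{9} \cdot 192\right) + \left(163 - \frac{1067}{945}\right)}{3692 - 1411} = \frac{\left(9 + \frac{64}{3}\right) + \left(163 - \frac{1067}{945}\right)}{2281} = \left(\frac{91}{3} + \frac{152968}{945}\right) \frac{1}{2281} = \frac{181633}{945} \cdot \frac{1}{2281} = \frac{181633}{2155545}$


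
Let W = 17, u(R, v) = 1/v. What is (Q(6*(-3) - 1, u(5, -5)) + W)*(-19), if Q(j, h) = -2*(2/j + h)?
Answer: -1673/5 ≈ -334.60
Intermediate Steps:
Q(j, h) = -4/j - 2*h (Q(j, h) = -2*(h + 2/j) = -4/j - 2*h)
(Q(6*(-3) - 1, u(5, -5)) + W)*(-19) = ((-4/(6*(-3) - 1) - 2/(-5)) + 17)*(-19) = ((-4/(-18 - 1) - 2*(-1/5)) + 17)*(-19) = ((-4/(-19) + 2/5) + 17)*(-19) = ((-4*(-1/19) + 2/5) + 17)*(-19) = ((4/19 + 2/5) + 17)*(-19) = (58/95 + 17)*(-19) = (1673/95)*(-19) = -1673/5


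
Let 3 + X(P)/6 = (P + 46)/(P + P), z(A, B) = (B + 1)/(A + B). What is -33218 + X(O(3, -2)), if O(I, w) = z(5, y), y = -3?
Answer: -33371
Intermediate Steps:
z(A, B) = (1 + B)/(A + B)
O(I, w) = -1 (O(I, w) = (1 - 3)/(5 - 3) = -2/2 = (½)*(-2) = -1)
X(P) = -18 + 3*(46 + P)/P (X(P) = -18 + 6*((P + 46)/(P + P)) = -18 + 6*((46 + P)/((2*P))) = -18 + 6*((46 + P)*(1/(2*P))) = -18 + 6*((46 + P)/(2*P)) = -18 + 3*(46 + P)/P)
-33218 + X(O(3, -2)) = -33218 + (-15 + 138/(-1)) = -33218 + (-15 + 138*(-1)) = -33218 + (-15 - 138) = -33218 - 153 = -33371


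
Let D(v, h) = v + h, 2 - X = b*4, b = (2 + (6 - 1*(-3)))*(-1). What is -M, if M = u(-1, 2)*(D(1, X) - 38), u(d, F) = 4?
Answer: -36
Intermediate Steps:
b = -11 (b = (2 + (6 + 3))*(-1) = (2 + 9)*(-1) = 11*(-1) = -11)
X = 46 (X = 2 - (-11)*4 = 2 - 1*(-44) = 2 + 44 = 46)
D(v, h) = h + v
M = 36 (M = 4*((46 + 1) - 38) = 4*(47 - 38) = 4*9 = 36)
-M = -1*36 = -36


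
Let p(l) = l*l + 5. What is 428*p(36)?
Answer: 556828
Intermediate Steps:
p(l) = 5 + l² (p(l) = l² + 5 = 5 + l²)
428*p(36) = 428*(5 + 36²) = 428*(5 + 1296) = 428*1301 = 556828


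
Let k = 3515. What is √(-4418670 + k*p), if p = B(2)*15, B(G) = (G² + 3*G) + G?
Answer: I*√3785970 ≈ 1945.8*I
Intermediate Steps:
B(G) = G² + 4*G
p = 180 (p = (2*(4 + 2))*15 = (2*6)*15 = 12*15 = 180)
√(-4418670 + k*p) = √(-4418670 + 3515*180) = √(-4418670 + 632700) = √(-3785970) = I*√3785970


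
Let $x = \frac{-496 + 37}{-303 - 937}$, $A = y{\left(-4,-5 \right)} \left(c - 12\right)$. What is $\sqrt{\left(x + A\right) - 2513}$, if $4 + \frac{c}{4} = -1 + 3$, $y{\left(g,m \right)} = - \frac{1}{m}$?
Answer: $\frac{i \sqrt{967392510}}{620} \approx 50.166 i$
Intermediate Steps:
$c = -8$ ($c = -16 + 4 \left(-1 + 3\right) = -16 + 4 \cdot 2 = -16 + 8 = -8$)
$A = -4$ ($A = - \frac{1}{-5} \left(-8 - 12\right) = \left(-1\right) \left(- \frac{1}{5}\right) \left(-20\right) = \frac{1}{5} \left(-20\right) = -4$)
$x = \frac{459}{1240}$ ($x = - \frac{459}{-1240} = \left(-459\right) \left(- \frac{1}{1240}\right) = \frac{459}{1240} \approx 0.37016$)
$\sqrt{\left(x + A\right) - 2513} = \sqrt{\left(\frac{459}{1240} - 4\right) - 2513} = \sqrt{- \frac{4501}{1240} - 2513} = \sqrt{- \frac{3120621}{1240}} = \frac{i \sqrt{967392510}}{620}$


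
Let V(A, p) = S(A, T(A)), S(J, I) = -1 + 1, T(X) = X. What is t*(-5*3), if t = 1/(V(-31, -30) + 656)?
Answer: -15/656 ≈ -0.022866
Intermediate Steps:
S(J, I) = 0
V(A, p) = 0
t = 1/656 (t = 1/(0 + 656) = 1/656 ≈ 0.0015244)
t*(-5*3) = (-5*3)/656 = (1/656)*(-15) = -15/656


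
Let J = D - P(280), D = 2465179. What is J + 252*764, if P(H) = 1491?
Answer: 2656216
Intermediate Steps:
J = 2463688 (J = 2465179 - 1*1491 = 2465179 - 1491 = 2463688)
J + 252*764 = 2463688 + 252*764 = 2463688 + 192528 = 2656216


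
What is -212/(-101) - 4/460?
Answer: 24279/11615 ≈ 2.0903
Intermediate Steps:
-212/(-101) - 4/460 = -212*(-1/101) - 4*1/460 = 212/101 - 1/115 = 24279/11615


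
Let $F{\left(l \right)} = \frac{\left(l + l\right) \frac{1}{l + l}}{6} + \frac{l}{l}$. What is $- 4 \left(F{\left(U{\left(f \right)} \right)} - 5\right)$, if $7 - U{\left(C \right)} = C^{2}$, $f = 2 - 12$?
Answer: $\frac{46}{3} \approx 15.333$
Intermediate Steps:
$f = -10$ ($f = 2 - 12 = -10$)
$U{\left(C \right)} = 7 - C^{2}$
$F{\left(l \right)} = \frac{7}{6}$ ($F{\left(l \right)} = \frac{2 l}{2 l} \frac{1}{6} + 1 = 2 l \frac{1}{2 l} \frac{1}{6} + 1 = 1 \cdot \frac{1}{6} + 1 = \frac{1}{6} + 1 = \frac{7}{6}$)
$- 4 \left(F{\left(U{\left(f \right)} \right)} - 5\right) = - 4 \left(\frac{7}{6} - 5\right) = \left(-4\right) \left(- \frac{23}{6}\right) = \frac{46}{3}$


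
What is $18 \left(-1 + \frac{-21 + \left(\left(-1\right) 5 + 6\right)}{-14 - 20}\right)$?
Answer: $- \frac{126}{17} \approx -7.4118$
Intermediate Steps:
$18 \left(-1 + \frac{-21 + \left(\left(-1\right) 5 + 6\right)}{-14 - 20}\right) = 18 \left(-1 + \frac{-21 + \left(-5 + 6\right)}{-34}\right) = 18 \left(-1 + \left(-21 + 1\right) \left(- \frac{1}{34}\right)\right) = 18 \left(-1 - - \frac{10}{17}\right) = 18 \left(-1 + \frac{10}{17}\right) = 18 \left(- \frac{7}{17}\right) = - \frac{126}{17}$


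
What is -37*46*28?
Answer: -47656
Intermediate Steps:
-37*46*28 = -1702*28 = -47656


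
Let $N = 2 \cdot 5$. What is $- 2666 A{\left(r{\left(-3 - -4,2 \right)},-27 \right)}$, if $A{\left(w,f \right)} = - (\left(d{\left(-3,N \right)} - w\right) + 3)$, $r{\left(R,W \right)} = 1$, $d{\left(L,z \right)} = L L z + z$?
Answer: $271932$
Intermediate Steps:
$N = 10$
$d{\left(L,z \right)} = z + z L^{2}$ ($d{\left(L,z \right)} = L^{2} z + z = z L^{2} + z = z + z L^{2}$)
$A{\left(w,f \right)} = -103 + w$ ($A{\left(w,f \right)} = - (\left(10 \left(1 + \left(-3\right)^{2}\right) - w\right) + 3) = - (\left(10 \left(1 + 9\right) - w\right) + 3) = - (\left(10 \cdot 10 - w\right) + 3) = - (\left(100 - w\right) + 3) = - (103 - w) = -103 + w$)
$- 2666 A{\left(r{\left(-3 - -4,2 \right)},-27 \right)} = - 2666 \left(-103 + 1\right) = \left(-2666\right) \left(-102\right) = 271932$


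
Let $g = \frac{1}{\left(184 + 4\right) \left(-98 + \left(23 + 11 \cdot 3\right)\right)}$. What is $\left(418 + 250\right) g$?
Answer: $- \frac{167}{1974} \approx -0.0846$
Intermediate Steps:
$g = - \frac{1}{7896}$ ($g = \frac{1}{188 \left(-98 + \left(23 + 33\right)\right)} = \frac{1}{188 \left(-98 + 56\right)} = \frac{1}{188 \left(-42\right)} = \frac{1}{-7896} = - \frac{1}{7896} \approx -0.00012665$)
$\left(418 + 250\right) g = \left(418 + 250\right) \left(- \frac{1}{7896}\right) = 668 \left(- \frac{1}{7896}\right) = - \frac{167}{1974}$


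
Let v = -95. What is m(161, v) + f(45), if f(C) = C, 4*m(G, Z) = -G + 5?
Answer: 6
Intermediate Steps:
m(G, Z) = 5/4 - G/4 (m(G, Z) = (-G + 5)/4 = (5 - G)/4 = 5/4 - G/4)
m(161, v) + f(45) = (5/4 - 1/4*161) + 45 = (5/4 - 161/4) + 45 = -39 + 45 = 6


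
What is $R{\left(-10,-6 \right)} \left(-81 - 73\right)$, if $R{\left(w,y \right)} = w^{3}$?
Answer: $154000$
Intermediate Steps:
$R{\left(-10,-6 \right)} \left(-81 - 73\right) = \left(-10\right)^{3} \left(-81 - 73\right) = \left(-1000\right) \left(-154\right) = 154000$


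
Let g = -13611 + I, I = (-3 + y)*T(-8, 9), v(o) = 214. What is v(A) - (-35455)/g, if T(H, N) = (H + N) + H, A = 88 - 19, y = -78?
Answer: 2755961/13044 ≈ 211.28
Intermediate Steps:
A = 69
T(H, N) = N + 2*H
I = 567 (I = (-3 - 78)*(9 + 2*(-8)) = -81*(9 - 16) = -81*(-7) = 567)
g = -13044 (g = -13611 + 567 = -13044)
v(A) - (-35455)/g = 214 - (-35455)/(-13044) = 214 - (-35455)*(-1)/13044 = 214 - 1*35455/13044 = 214 - 35455/13044 = 2755961/13044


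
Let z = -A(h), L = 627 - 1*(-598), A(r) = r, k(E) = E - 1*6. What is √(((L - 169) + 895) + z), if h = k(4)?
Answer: 3*√217 ≈ 44.193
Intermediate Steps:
k(E) = -6 + E (k(E) = E - 6 = -6 + E)
h = -2 (h = -6 + 4 = -2)
L = 1225 (L = 627 + 598 = 1225)
z = 2 (z = -1*(-2) = 2)
√(((L - 169) + 895) + z) = √(((1225 - 169) + 895) + 2) = √((1056 + 895) + 2) = √(1951 + 2) = √1953 = 3*√217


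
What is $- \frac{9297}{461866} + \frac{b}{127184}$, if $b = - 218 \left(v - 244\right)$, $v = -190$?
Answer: $\frac{5314454543}{7342745668} \approx 0.72377$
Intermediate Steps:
$b = 94612$ ($b = - 218 \left(-190 - 244\right) = \left(-218\right) \left(-434\right) = 94612$)
$- \frac{9297}{461866} + \frac{b}{127184} = - \frac{9297}{461866} + \frac{94612}{127184} = \left(-9297\right) \frac{1}{461866} + 94612 \cdot \frac{1}{127184} = - \frac{9297}{461866} + \frac{23653}{31796} = \frac{5314454543}{7342745668}$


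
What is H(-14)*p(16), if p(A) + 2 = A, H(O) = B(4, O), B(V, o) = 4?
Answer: 56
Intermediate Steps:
H(O) = 4
p(A) = -2 + A
H(-14)*p(16) = 4*(-2 + 16) = 4*14 = 56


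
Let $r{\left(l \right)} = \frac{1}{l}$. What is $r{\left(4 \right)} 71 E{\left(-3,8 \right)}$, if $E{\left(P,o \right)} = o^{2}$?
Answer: $1136$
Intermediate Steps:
$r{\left(4 \right)} 71 E{\left(-3,8 \right)} = \frac{1}{4} \cdot 71 \cdot 8^{2} = \frac{1}{4} \cdot 71 \cdot 64 = \frac{71}{4} \cdot 64 = 1136$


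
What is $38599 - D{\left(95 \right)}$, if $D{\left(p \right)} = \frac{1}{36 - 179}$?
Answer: $\frac{5519658}{143} \approx 38599.0$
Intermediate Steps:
$D{\left(p \right)} = - \frac{1}{143}$ ($D{\left(p \right)} = \frac{1}{-143} = - \frac{1}{143}$)
$38599 - D{\left(95 \right)} = 38599 - - \frac{1}{143} = 38599 + \frac{1}{143} = \frac{5519658}{143}$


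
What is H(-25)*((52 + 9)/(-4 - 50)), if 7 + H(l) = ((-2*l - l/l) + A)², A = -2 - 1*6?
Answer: -1891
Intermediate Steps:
A = -8 (A = -2 - 6 = -8)
H(l) = -7 + (-9 - 2*l)² (H(l) = -7 + ((-2*l - l/l) - 8)² = -7 + ((-2*l - 1*1) - 8)² = -7 + ((-2*l - 1) - 8)² = -7 + ((-1 - 2*l) - 8)² = -7 + (-9 - 2*l)²)
H(-25)*((52 + 9)/(-4 - 50)) = (-7 + (9 + 2*(-25))²)*((52 + 9)/(-4 - 50)) = (-7 + (9 - 50)²)*(61/(-54)) = (-7 + (-41)²)*(61*(-1/54)) = (-7 + 1681)*(-61/54) = 1674*(-61/54) = -1891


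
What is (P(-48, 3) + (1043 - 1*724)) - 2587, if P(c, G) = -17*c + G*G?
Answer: -1443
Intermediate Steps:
P(c, G) = G² - 17*c (P(c, G) = -17*c + G² = G² - 17*c)
(P(-48, 3) + (1043 - 1*724)) - 2587 = ((3² - 17*(-48)) + (1043 - 1*724)) - 2587 = ((9 + 816) + (1043 - 724)) - 2587 = (825 + 319) - 2587 = 1144 - 2587 = -1443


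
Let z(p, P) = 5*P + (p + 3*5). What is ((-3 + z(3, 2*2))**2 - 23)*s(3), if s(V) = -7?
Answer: -8414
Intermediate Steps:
z(p, P) = 15 + p + 5*P (z(p, P) = 5*P + (p + 15) = 5*P + (15 + p) = 15 + p + 5*P)
((-3 + z(3, 2*2))**2 - 23)*s(3) = ((-3 + (15 + 3 + 5*(2*2)))**2 - 23)*(-7) = ((-3 + (15 + 3 + 5*4))**2 - 23)*(-7) = ((-3 + (15 + 3 + 20))**2 - 23)*(-7) = ((-3 + 38)**2 - 23)*(-7) = (35**2 - 23)*(-7) = (1225 - 23)*(-7) = 1202*(-7) = -8414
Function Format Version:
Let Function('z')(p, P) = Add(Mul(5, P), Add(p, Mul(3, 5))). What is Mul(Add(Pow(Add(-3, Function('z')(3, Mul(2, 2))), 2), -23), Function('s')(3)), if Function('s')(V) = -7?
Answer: -8414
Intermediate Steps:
Function('z')(p, P) = Add(15, p, Mul(5, P)) (Function('z')(p, P) = Add(Mul(5, P), Add(p, 15)) = Add(Mul(5, P), Add(15, p)) = Add(15, p, Mul(5, P)))
Mul(Add(Pow(Add(-3, Function('z')(3, Mul(2, 2))), 2), -23), Function('s')(3)) = Mul(Add(Pow(Add(-3, Add(15, 3, Mul(5, Mul(2, 2)))), 2), -23), -7) = Mul(Add(Pow(Add(-3, Add(15, 3, Mul(5, 4))), 2), -23), -7) = Mul(Add(Pow(Add(-3, Add(15, 3, 20)), 2), -23), -7) = Mul(Add(Pow(Add(-3, 38), 2), -23), -7) = Mul(Add(Pow(35, 2), -23), -7) = Mul(Add(1225, -23), -7) = Mul(1202, -7) = -8414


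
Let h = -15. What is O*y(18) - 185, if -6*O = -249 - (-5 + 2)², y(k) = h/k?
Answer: -1325/6 ≈ -220.83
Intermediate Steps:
y(k) = -15/k
O = 43 (O = -(-249 - (-5 + 2)²)/6 = -(-249 - 1*(-3)²)/6 = -(-249 - 1*9)/6 = -(-249 - 9)/6 = -⅙*(-258) = 43)
O*y(18) - 185 = 43*(-15/18) - 185 = 43*(-15*1/18) - 185 = 43*(-⅚) - 185 = -215/6 - 185 = -1325/6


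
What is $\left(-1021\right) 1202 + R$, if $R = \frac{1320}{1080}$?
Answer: $- \frac{11045167}{9} \approx -1.2272 \cdot 10^{6}$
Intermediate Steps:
$R = \frac{11}{9}$ ($R = 1320 \cdot \frac{1}{1080} = \frac{11}{9} \approx 1.2222$)
$\left(-1021\right) 1202 + R = \left(-1021\right) 1202 + \frac{11}{9} = -1227242 + \frac{11}{9} = - \frac{11045167}{9}$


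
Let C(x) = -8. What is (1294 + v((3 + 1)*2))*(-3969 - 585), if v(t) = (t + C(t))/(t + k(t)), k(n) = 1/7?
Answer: -5892876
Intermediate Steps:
k(n) = ⅐
v(t) = (-8 + t)/(⅐ + t) (v(t) = (t - 8)/(t + ⅐) = (-8 + t)/(⅐ + t))
(1294 + v((3 + 1)*2))*(-3969 - 585) = (1294 + 7*(-8 + (3 + 1)*2)/(1 + 7*((3 + 1)*2)))*(-3969 - 585) = (1294 + 7*(-8 + 4*2)/(1 + 7*(4*2)))*(-4554) = (1294 + 7*(-8 + 8)/(1 + 7*8))*(-4554) = (1294 + 7*0/(1 + 56))*(-4554) = (1294 + 7*0/57)*(-4554) = (1294 + 7*(1/57)*0)*(-4554) = (1294 + 0)*(-4554) = 1294*(-4554) = -5892876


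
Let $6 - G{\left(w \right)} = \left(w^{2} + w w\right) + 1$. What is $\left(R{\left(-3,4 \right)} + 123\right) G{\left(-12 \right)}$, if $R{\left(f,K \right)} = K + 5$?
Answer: $-37356$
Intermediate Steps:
$R{\left(f,K \right)} = 5 + K$
$G{\left(w \right)} = 5 - 2 w^{2}$ ($G{\left(w \right)} = 6 - \left(\left(w^{2} + w w\right) + 1\right) = 6 - \left(\left(w^{2} + w^{2}\right) + 1\right) = 6 - \left(2 w^{2} + 1\right) = 6 - \left(1 + 2 w^{2}\right) = 5 - 2 w^{2}$)
$\left(R{\left(-3,4 \right)} + 123\right) G{\left(-12 \right)} = \left(\left(5 + 4\right) + 123\right) \left(5 - 2 \left(-12\right)^{2}\right) = \left(9 + 123\right) \left(5 - 288\right) = 132 \left(5 - 288\right) = 132 \left(-283\right) = -37356$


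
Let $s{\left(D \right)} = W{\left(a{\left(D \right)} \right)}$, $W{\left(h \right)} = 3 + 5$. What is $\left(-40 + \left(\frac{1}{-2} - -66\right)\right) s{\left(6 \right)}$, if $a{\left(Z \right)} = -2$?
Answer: $204$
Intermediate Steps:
$W{\left(h \right)} = 8$
$s{\left(D \right)} = 8$
$\left(-40 + \left(\frac{1}{-2} - -66\right)\right) s{\left(6 \right)} = \left(-40 + \left(\frac{1}{-2} - -66\right)\right) 8 = \left(-40 + \left(- \frac{1}{2} + 66\right)\right) 8 = \left(-40 + \frac{131}{2}\right) 8 = \frac{51}{2} \cdot 8 = 204$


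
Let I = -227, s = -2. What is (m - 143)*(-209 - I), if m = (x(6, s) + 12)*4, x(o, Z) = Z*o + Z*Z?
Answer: -2286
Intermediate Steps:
x(o, Z) = Z² + Z*o (x(o, Z) = Z*o + Z² = Z² + Z*o)
m = 16 (m = (-2*(-2 + 6) + 12)*4 = (-2*4 + 12)*4 = (-8 + 12)*4 = 4*4 = 16)
(m - 143)*(-209 - I) = (16 - 143)*(-209 - 1*(-227)) = -127*(-209 + 227) = -127*18 = -2286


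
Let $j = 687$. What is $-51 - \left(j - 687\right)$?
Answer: $-51$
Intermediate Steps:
$-51 - \left(j - 687\right) = -51 - \left(687 - 687\right) = -51 - 0 = -51 + 0 = -51$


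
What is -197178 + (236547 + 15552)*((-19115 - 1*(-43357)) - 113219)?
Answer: -22431209901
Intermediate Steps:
-197178 + (236547 + 15552)*((-19115 - 1*(-43357)) - 113219) = -197178 + 252099*((-19115 + 43357) - 113219) = -197178 + 252099*(24242 - 113219) = -197178 + 252099*(-88977) = -197178 - 22431012723 = -22431209901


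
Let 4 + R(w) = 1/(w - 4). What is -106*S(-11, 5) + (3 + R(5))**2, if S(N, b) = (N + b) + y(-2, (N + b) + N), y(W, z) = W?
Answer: 848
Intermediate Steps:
R(w) = -4 + 1/(-4 + w) (R(w) = -4 + 1/(w - 4) = -4 + 1/(-4 + w))
S(N, b) = -2 + N + b (S(N, b) = (N + b) - 2 = -2 + N + b)
-106*S(-11, 5) + (3 + R(5))**2 = -106*(-2 - 11 + 5) + (3 + (17 - 4*5)/(-4 + 5))**2 = -106*(-8) + (3 + (17 - 20)/1)**2 = 848 + (3 + 1*(-3))**2 = 848 + (3 - 3)**2 = 848 + 0**2 = 848 + 0 = 848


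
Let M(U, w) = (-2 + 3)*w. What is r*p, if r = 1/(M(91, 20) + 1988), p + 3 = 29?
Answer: 13/1004 ≈ 0.012948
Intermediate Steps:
p = 26 (p = -3 + 29 = 26)
M(U, w) = w (M(U, w) = 1*w = w)
r = 1/2008 (r = 1/(20 + 1988) = 1/2008 ≈ 0.00049801)
r*p = (1/2008)*26 = 13/1004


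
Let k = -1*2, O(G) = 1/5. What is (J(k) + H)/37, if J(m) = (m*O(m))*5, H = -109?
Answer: -3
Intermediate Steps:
O(G) = 1/5
k = -2
J(m) = m (J(m) = (m*(1/5))*5 = (m/5)*5 = m)
(J(k) + H)/37 = (-2 - 109)/37 = -111*1/37 = -3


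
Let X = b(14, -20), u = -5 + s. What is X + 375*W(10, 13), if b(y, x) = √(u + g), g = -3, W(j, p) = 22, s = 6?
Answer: 8250 + I*√2 ≈ 8250.0 + 1.4142*I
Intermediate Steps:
u = 1 (u = -5 + 6 = 1)
b(y, x) = I*√2 (b(y, x) = √(1 - 3) = √(-2) = I*√2)
X = I*√2 ≈ 1.4142*I
X + 375*W(10, 13) = I*√2 + 375*22 = I*√2 + 8250 = 8250 + I*√2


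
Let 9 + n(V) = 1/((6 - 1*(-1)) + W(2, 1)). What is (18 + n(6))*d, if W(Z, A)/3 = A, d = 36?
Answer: 1638/5 ≈ 327.60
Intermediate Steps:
W(Z, A) = 3*A
n(V) = -89/10 (n(V) = -9 + 1/((6 - 1*(-1)) + 3*1) = -9 + 1/((6 + 1) + 3) = -9 + 1/(7 + 3) = -9 + 1/10 = -89/10)
(18 + n(6))*d = (18 - 89/10)*36 = (91/10)*36 = 1638/5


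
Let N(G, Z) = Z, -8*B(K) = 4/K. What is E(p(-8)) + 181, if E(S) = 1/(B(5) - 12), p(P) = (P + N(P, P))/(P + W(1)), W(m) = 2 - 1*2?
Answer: 21891/121 ≈ 180.92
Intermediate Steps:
B(K) = -1/(2*K)
W(m) = 0 (W(m) = 2 - 2 = 0)
p(P) = 2 (p(P) = (P + P)/(P + 0) = (2*P)/P = 2)
E(S) = -10/121 (E(S) = 1/(-1/2/5 - 12) = 1/(-1/2*1/5 - 12) = 1/(-1/10 - 12) = 1/(-121/10) = -10/121)
E(p(-8)) + 181 = -10/121 + 181 = 21891/121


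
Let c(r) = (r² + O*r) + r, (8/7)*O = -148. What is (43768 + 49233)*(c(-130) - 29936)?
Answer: 341220669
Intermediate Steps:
O = -259/2 (O = (7/8)*(-148) = -259/2 ≈ -129.50)
c(r) = r² - 257*r/2 (c(r) = (r² - 259*r/2) + r = r² - 257*r/2)
(43768 + 49233)*(c(-130) - 29936) = (43768 + 49233)*((½)*(-130)*(-257 + 2*(-130)) - 29936) = 93001*((½)*(-130)*(-257 - 260) - 29936) = 93001*((½)*(-130)*(-517) - 29936) = 93001*(33605 - 29936) = 93001*3669 = 341220669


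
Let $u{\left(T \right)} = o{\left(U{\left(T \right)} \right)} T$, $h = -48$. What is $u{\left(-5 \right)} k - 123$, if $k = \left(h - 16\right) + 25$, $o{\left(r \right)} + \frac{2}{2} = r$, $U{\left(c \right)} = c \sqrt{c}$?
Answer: $-318 - 975 i \sqrt{5} \approx -318.0 - 2180.2 i$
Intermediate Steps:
$U{\left(c \right)} = c^{\frac{3}{2}}$
$o{\left(r \right)} = -1 + r$
$u{\left(T \right)} = T \left(-1 + T^{\frac{3}{2}}\right)$ ($u{\left(T \right)} = \left(-1 + T^{\frac{3}{2}}\right) T = T \left(-1 + T^{\frac{3}{2}}\right)$)
$k = -39$ ($k = \left(-48 - 16\right) + 25 = -64 + 25 = -39$)
$u{\left(-5 \right)} k - 123 = \left(\left(-5\right)^{\frac{5}{2}} - -5\right) \left(-39\right) - 123 = \left(25 i \sqrt{5} + 5\right) \left(-39\right) - 123 = \left(5 + 25 i \sqrt{5}\right) \left(-39\right) - 123 = \left(-195 - 975 i \sqrt{5}\right) - 123 = -318 - 975 i \sqrt{5}$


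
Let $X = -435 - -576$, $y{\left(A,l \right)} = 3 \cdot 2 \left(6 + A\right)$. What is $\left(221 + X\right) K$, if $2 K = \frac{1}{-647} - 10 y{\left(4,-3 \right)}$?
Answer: $- \frac{70264381}{647} \approx -1.086 \cdot 10^{5}$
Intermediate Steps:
$y{\left(A,l \right)} = 36 + 6 A$ ($y{\left(A,l \right)} = 6 \left(6 + A\right) = 36 + 6 A$)
$X = 141$ ($X = -435 + 576 = 141$)
$K = - \frac{388201}{1294}$ ($K = \frac{\frac{1}{-647} - 10 \left(36 + 6 \cdot 4\right)}{2} = \frac{- \frac{1}{647} - 10 \left(36 + 24\right)}{2} = \frac{- \frac{1}{647} - 10 \cdot 60}{2} = \frac{- \frac{1}{647} - 600}{2} = \frac{1}{2} \left(- \frac{388201}{647}\right) = - \frac{388201}{1294} \approx -300.0$)
$\left(221 + X\right) K = \left(221 + 141\right) \left(- \frac{388201}{1294}\right) = 362 \left(- \frac{388201}{1294}\right) = - \frac{70264381}{647}$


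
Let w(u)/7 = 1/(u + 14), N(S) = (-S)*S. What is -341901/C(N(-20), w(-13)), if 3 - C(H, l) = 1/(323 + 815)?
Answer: -389083338/3413 ≈ -1.1400e+5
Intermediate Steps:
N(S) = -S**2
w(u) = 7/(14 + u) (w(u) = 7/(u + 14) = 7/(14 + u))
C(H, l) = 3413/1138 (C(H, l) = 3 - 1/(323 + 815) = 3 - 1/1138 = 3413/1138)
-341901/C(N(-20), w(-13)) = -341901/3413/1138 = -341901*1138/3413 = -389083338/3413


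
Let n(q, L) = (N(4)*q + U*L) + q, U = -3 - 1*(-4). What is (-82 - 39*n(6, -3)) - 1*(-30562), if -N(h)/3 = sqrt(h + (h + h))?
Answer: 30363 + 1404*sqrt(3) ≈ 32795.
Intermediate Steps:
U = 1 (U = -3 + 4 = 1)
N(h) = -3*sqrt(3)*sqrt(h) (N(h) = -3*sqrt(h + (h + h)) = -3*sqrt(h + 2*h) = -3*sqrt(3)*sqrt(h))
n(q, L) = L + q - 6*q*sqrt(3) (n(q, L) = ((-3*sqrt(3)*sqrt(4))*q + 1*L) + q = ((-3*sqrt(3)*2)*q + L) + q = ((-6*sqrt(3))*q + L) + q = (-6*q*sqrt(3) + L) + q = (L - 6*q*sqrt(3)) + q = L + q - 6*q*sqrt(3))
(-82 - 39*n(6, -3)) - 1*(-30562) = (-82 - 39*(-3 + 6 - 6*6*sqrt(3))) - 1*(-30562) = (-82 - 39*(-3 + 6 - 36*sqrt(3))) + 30562 = (-82 - 39*(3 - 36*sqrt(3))) + 30562 = (-82 + (-117 + 1404*sqrt(3))) + 30562 = (-199 + 1404*sqrt(3)) + 30562 = 30363 + 1404*sqrt(3)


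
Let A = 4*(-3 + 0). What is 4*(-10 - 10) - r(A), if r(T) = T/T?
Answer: -81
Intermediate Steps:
A = -12 (A = 4*(-3) = -12)
r(T) = 1
4*(-10 - 10) - r(A) = 4*(-10 - 10) - 1*1 = 4*(-20) - 1 = -80 - 1 = -81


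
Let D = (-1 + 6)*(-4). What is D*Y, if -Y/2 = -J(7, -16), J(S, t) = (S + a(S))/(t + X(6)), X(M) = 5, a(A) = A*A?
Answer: 2240/11 ≈ 203.64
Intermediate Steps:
a(A) = A**2
J(S, t) = (S + S**2)/(5 + t) (J(S, t) = (S + S**2)/(t + 5) = (S + S**2)/(5 + t))
Y = -112/11 (Y = -(-2)*7*(1 + 7)/(5 - 16) = -(-2)*7*8/(-11) = -(-2)*7*(-1/11)*8 = -(-2)*(-56)/11 = -2*56/11 = -112/11 ≈ -10.182)
D = -20 (D = 5*(-4) = -20)
D*Y = -20*(-112/11) = 2240/11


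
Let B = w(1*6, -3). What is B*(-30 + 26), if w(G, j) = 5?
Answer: -20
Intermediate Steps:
B = 5
B*(-30 + 26) = 5*(-30 + 26) = 5*(-4) = -20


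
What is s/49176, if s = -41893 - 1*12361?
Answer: -27127/24588 ≈ -1.1033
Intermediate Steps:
s = -54254 (s = -41893 - 12361 = -54254)
s/49176 = -54254/49176 = -54254*1/49176 = -27127/24588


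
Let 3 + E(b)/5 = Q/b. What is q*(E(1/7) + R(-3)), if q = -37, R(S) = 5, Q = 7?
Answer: -8695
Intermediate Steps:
E(b) = -15 + 35/b (E(b) = -15 + 5*(7/b) = -15 + 35/b)
q*(E(1/7) + R(-3)) = -37*((-15 + 35/(1/7)) + 5) = -37*((-15 + 35/(⅐)) + 5) = -37*((-15 + 35*7) + 5) = -37*((-15 + 245) + 5) = -37*(230 + 5) = -37*235 = -8695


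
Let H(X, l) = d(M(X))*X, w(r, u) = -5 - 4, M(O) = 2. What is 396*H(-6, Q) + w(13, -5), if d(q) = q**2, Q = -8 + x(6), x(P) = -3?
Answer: -9513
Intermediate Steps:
Q = -11 (Q = -8 - 3 = -11)
w(r, u) = -9
H(X, l) = 4*X (H(X, l) = 2**2*X = 4*X)
396*H(-6, Q) + w(13, -5) = 396*(4*(-6)) - 9 = 396*(-24) - 9 = -9504 - 9 = -9513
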